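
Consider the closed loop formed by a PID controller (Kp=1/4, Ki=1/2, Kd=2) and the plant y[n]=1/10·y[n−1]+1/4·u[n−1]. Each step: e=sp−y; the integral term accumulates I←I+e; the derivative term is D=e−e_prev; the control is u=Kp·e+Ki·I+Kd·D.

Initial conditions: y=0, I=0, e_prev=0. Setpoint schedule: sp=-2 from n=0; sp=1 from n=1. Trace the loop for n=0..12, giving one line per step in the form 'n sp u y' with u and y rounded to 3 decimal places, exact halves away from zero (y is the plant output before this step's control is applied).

0 -2 -5.500 0.000
1 1 9.531 -1.375
2 1 -7.987 2.245
3 1 9.679 -1.772
4 1 -8.011 2.243
5 1 10.455 -1.778
6 1 -7.787 2.436
7 1 11.306 -1.703
8 1 -7.609 2.656
9 1 12.087 -1.637
10 1 -7.541 2.858
11 1 12.778 -1.599
12 1 -7.581 3.035

(exact arithmetic carried between steps; '≈' marks a value shown rounded to 6 d.p. or computed from one; I and e_prev carry over from the previous line; the table rounds u and y to 3 d.p., halves away from zero)
n=0: y=0, sp=-2, e=sp−y=-2; I=-2, D=e−e_prev=-2; u=1/4·(-2)+1/2·(-2)+2·(-2)=-5.5; next y=1/10·0+1/4·(-5.5)=-1.375
n=1: y=-1.375, sp=1, e=sp−y=2.375; I=0.375, D=e−e_prev=4.375; u=1/4·2.375+1/2·0.375+2·4.375=9.53125; next y=1/10·(-1.375)+1/4·9.53125≈2.245313
n=2: y≈2.245313, sp=1, e=sp−y≈-1.245313; I≈-0.870313, D=e−e_prev≈-3.620313; u=1/4·(-1.245313)+1/2·(-0.870313)+2·(-3.620313)≈-7.987109; next y=1/10·2.245313+1/4·(-7.987109)≈-1.772246
n=3: y≈-1.772246, sp=1, e=sp−y≈2.772246; I≈1.901934, D=e−e_prev≈4.017559; u=1/4·2.772246+1/2·1.901934+2·4.017559≈9.679146; next y=1/10·(-1.772246)+1/4·9.679146≈2.242562
n=4: y≈2.242562, sp=1, e=sp−y≈-1.242562; I≈0.659372, D=e−e_prev≈-4.014808; u=1/4·(-1.242562)+1/2·0.659372+2·(-4.014808)≈-8.010570; next y=1/10·2.242562+1/4·(-8.010570)≈-1.778386
n=5: y≈-1.778386, sp=1, e=sp−y≈2.778386; I≈3.437758, D=e−e_prev≈4.020948; u=1/4·2.778386+1/2·3.437758+2·4.020948≈10.455372; next y=1/10·(-1.778386)+1/4·10.455372≈2.436004
n=6: y≈2.436004, sp=1, e=sp−y≈-1.436004; I≈2.001754, D=e−e_prev≈-4.214391; u=1/4·(-1.436004)+1/2·2.001754+2·(-4.214391)≈-7.786906; next y=1/10·2.436004+1/4·(-7.786906)≈-1.703126
n=7: y≈-1.703126, sp=1, e=sp−y≈2.703126; I≈4.704880, D=e−e_prev≈4.139130; u=1/4·2.703126+1/2·4.704880+2·4.139130≈11.306482; next y=1/10·(-1.703126)+1/4·11.306482≈2.656308
n=8: y≈2.656308, sp=1, e=sp−y≈-1.656308; I≈3.048572, D=e−e_prev≈-4.359434; u=1/4·(-1.656308)+1/2·3.048572+2·(-4.359434)≈-7.608659; next y=1/10·2.656308+1/4·(-7.608659)≈-1.636534
n=9: y≈-1.636534, sp=1, e=sp−y≈2.636534; I≈5.685106, D=e−e_prev≈4.292842; u=1/4·2.636534+1/2·5.685106+2·4.292842≈12.087370; next y=1/10·(-1.636534)+1/4·12.087370≈2.858189
n=10: y≈2.858189, sp=1, e=sp−y≈-1.858189; I≈3.826917, D=e−e_prev≈-4.494723; u=1/4·(-1.858189)+1/2·3.826917+2·(-4.494723)≈-7.540535; next y=1/10·2.858189+1/4·(-7.540535)≈-1.599315
n=11: y≈-1.599315, sp=1, e=sp−y≈2.599315; I≈6.426232, D=e−e_prev≈4.457504; u=1/4·2.599315+1/2·6.426232+2·4.457504≈12.777952; next y=1/10·(-1.599315)+1/4·12.777952≈3.034557
n=12: y≈3.034557, sp=1, e=sp−y≈-2.034557; I≈4.391675, D=e−e_prev≈-4.633871; u=1/4·(-2.034557)+1/2·4.391675+2·(-4.633871)≈-7.580545; next y=1/10·3.034557+1/4·(-7.580545)≈-1.591680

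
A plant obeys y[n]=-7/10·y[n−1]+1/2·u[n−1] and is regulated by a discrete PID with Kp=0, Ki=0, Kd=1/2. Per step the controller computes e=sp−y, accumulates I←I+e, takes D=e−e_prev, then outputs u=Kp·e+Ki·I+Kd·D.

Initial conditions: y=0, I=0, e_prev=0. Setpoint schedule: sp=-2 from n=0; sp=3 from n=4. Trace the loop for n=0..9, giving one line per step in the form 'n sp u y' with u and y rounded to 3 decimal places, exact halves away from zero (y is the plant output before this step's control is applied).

0 -2 -1.000 0.000
1 -2 0.250 -0.500
2 -2 -0.488 0.475
3 -2 0.526 -0.576
4 3 1.879 0.666
5 3 0.097 0.473
6 3 0.378 -0.283
7 3 -0.335 0.387
8 3 0.413 -0.438
9 3 -0.476 0.513

(exact arithmetic carried between steps; '≈' marks a value shown rounded to 6 d.p. or computed from one; I and e_prev carry over from the previous line; the table rounds u and y to 3 d.p., halves away from zero)
n=0: y=0, sp=-2, e=sp−y=-2; I=-2, D=e−e_prev=-2; u=0·(-2)+0·(-2)+1/2·(-2)=-1; next y=-7/10·0+1/2·(-1)=-0.5
n=1: y=-0.5, sp=-2, e=sp−y=-1.5; I=-3.5, D=e−e_prev=0.5; u=0·(-1.5)+0·(-3.5)+1/2·0.5=0.25; next y=-7/10·(-0.5)+1/2·0.25=0.475
n=2: y=0.475, sp=-2, e=sp−y=-2.475; I=-5.975, D=e−e_prev=-0.975; u=0·(-2.475)+0·(-5.975)+1/2·(-0.975)=-0.4875; next y=-7/10·0.475+1/2·(-0.4875)=-0.57625
n=3: y=-0.57625, sp=-2, e=sp−y=-1.42375; I=-7.39875, D=e−e_prev=1.05125; u=0·(-1.42375)+0·(-7.39875)+1/2·1.05125=0.525625; next y=-7/10·(-0.57625)+1/2·0.525625≈0.666188
n=4: y≈0.666188, sp=3, e=sp−y≈2.333813; I≈-5.064938, D=e−e_prev≈3.757563; u=0·2.333813+0·(-5.064938)+1/2·3.757563≈1.878781; next y=-7/10·0.666188+1/2·1.878781≈0.473059
n=5: y≈0.473059, sp=3, e=sp−y≈2.526941; I≈-2.537997, D=e−e_prev≈0.193128; u=0·2.526941+0·(-2.537997)+1/2·0.193128≈0.096564; next y=-7/10·0.473059+1/2·0.096564≈-0.282860
n=6: y≈-0.282860, sp=3, e=sp−y≈3.282860; I≈0.744863, D=e−e_prev≈0.755919; u=0·3.282860+0·0.744863+1/2·0.755919≈0.377959; next y=-7/10·(-0.282860)+1/2·0.377959≈0.386981
n=7: y≈0.386981, sp=3, e=sp−y≈2.613019; I≈3.357881, D=e−e_prev≈-0.669841; u=0·2.613019+0·3.357881+1/2·(-0.669841)≈-0.334920; next y=-7/10·0.386981+1/2·(-0.334920)≈-0.438347
n=8: y≈-0.438347, sp=3, e=sp−y≈3.438347; I≈6.796228, D=e−e_prev≈0.825329; u=0·3.438347+0·6.796228+1/2·0.825329≈0.412664; next y=-7/10·(-0.438347)+1/2·0.412664≈0.513175
n=9: y≈0.513175, sp=3, e=sp−y≈2.486825; I≈9.283053, D=e−e_prev≈-0.951522; u=0·2.486825+0·9.283053+1/2·(-0.951522)≈-0.475761; next y=-7/10·0.513175+1/2·(-0.475761)≈-0.597103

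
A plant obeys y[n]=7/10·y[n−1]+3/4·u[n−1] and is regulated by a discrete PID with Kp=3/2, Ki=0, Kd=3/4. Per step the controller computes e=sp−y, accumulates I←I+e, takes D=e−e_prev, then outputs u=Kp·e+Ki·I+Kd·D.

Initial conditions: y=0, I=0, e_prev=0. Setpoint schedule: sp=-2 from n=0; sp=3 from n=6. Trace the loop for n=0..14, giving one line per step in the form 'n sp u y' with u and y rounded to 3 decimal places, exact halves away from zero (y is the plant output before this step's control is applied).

0 -2 -4.500 0.000
1 -2 4.594 -3.375
2 -2 -7.968 1.083
3 -2 9.552 -5.218
4 -2 -14.814 3.512
5 -2 19.102 -8.653
6 3 -16.846 8.270
7 3 26.106 -6.846
8 3 -33.906 14.787
9 3 49.516 -15.078
10 3 -66.619 26.582
11 3 94.989 -31.357
12 3 -129.925 49.292
13 3 183.083 -62.939
14 3 -252.527 93.255

(exact arithmetic carried between steps; '≈' marks a value shown rounded to 6 d.p. or computed from one; I and e_prev carry over from the previous line; the table rounds u and y to 3 d.p., halves away from zero)
n=0: y=0, sp=-2, e=sp−y=-2; I=-2, D=e−e_prev=-2; u=3/2·(-2)+0·(-2)+3/4·(-2)=-4.5; next y=7/10·0+3/4·(-4.5)=-3.375
n=1: y=-3.375, sp=-2, e=sp−y=1.375; I=-0.625, D=e−e_prev=3.375; u=3/2·1.375+0·(-0.625)+3/4·3.375=4.59375; next y=7/10·(-3.375)+3/4·4.59375≈1.082813
n=2: y≈1.082813, sp=-2, e=sp−y≈-3.082813; I≈-3.707813, D=e−e_prev≈-4.457813; u=3/2·(-3.082813)+0·(-3.707813)+3/4·(-4.457813)≈-7.967578; next y=7/10·1.082813+3/4·(-7.967578)≈-5.217715
n=3: y≈-5.217715, sp=-2, e=sp−y≈3.217715; I≈-0.490098, D=e−e_prev≈6.300527; u=3/2·3.217715+0·(-0.490098)+3/4·6.300527≈9.551968; next y=7/10·(-5.217715)+3/4·9.551968≈3.511575
n=4: y≈3.511575, sp=-2, e=sp−y≈-5.511575; I≈-6.001673, D=e−e_prev≈-8.729290; u=3/2·(-5.511575)+0·(-6.001673)+3/4·(-8.729290)≈-14.814331; next y=7/10·3.511575+3/4·(-14.814331)≈-8.652645
n=5: y≈-8.652645, sp=-2, e=sp−y≈6.652645; I≈0.650972, D=e−e_prev≈12.164221; u=3/2·6.652645+0·0.650972+3/4·12.164221≈19.102134; next y=7/10·(-8.652645)+3/4·19.102134≈8.269748
n=6: y≈8.269748, sp=3, e=sp−y≈-5.269748; I≈-4.618776, D=e−e_prev≈-11.922394; u=3/2·(-5.269748)+0·(-4.618776)+3/4·(-11.922394)≈-16.846418; next y=7/10·8.269748+3/4·(-16.846418)≈-6.845990
n=7: y≈-6.845990, sp=3, e=sp−y≈9.845990; I≈5.227213, D=e−e_prev≈15.115738; u=3/2·9.845990+0·5.227213+3/4·15.115738≈26.105788; next y=7/10·(-6.845990)+3/4·26.105788≈14.787148
n=8: y≈14.787148, sp=3, e=sp−y≈-11.787148; I≈-6.559935, D=e−e_prev≈-21.633138; u=3/2·(-11.787148)+0·(-6.559935)+3/4·(-21.633138)≈-33.905576; next y=7/10·14.787148+3/4·(-33.905576)≈-15.078178
n=9: y≈-15.078178, sp=3, e=sp−y≈18.078178; I≈11.518243, D=e−e_prev≈29.865326; u=3/2·18.078178+0·11.518243+3/4·29.865326≈49.516262; next y=7/10·(-15.078178)+3/4·49.516262≈26.582472
n=10: y≈26.582472, sp=3, e=sp−y≈-23.582472; I≈-12.064229, D=e−e_prev≈-41.660650; u=3/2·(-23.582472)+0·(-12.064229)+3/4·(-41.660650)≈-66.619195; next y=7/10·26.582472+3/4·(-66.619195)≈-31.356666
n=11: y≈-31.356666, sp=3, e=sp−y≈34.356666; I≈22.292437, D=e−e_prev≈57.939138; u=3/2·34.356666+0·22.292437+3/4·57.939138≈94.989352; next y=7/10·(-31.356666)+3/4·94.989352≈49.292348
n=12: y≈49.292348, sp=3, e=sp−y≈-46.292348; I≈-23.999911, D=e−e_prev≈-80.649014; u=3/2·(-46.292348)+0·(-23.999911)+3/4·(-80.649014)≈-129.925283; next y=7/10·49.292348+3/4·(-129.925283)≈-62.939318
n=13: y≈-62.939318, sp=3, e=sp−y≈65.939318; I≈41.939408, D=e−e_prev≈112.231666; u=3/2·65.939318+0·41.939408+3/4·112.231666≈183.082727; next y=7/10·(-62.939318)+3/4·183.082727≈93.254523
n=14: y≈93.254523, sp=3, e=sp−y≈-90.254523; I≈-48.315115, D=e−e_prev≈-156.193841; u=3/2·(-90.254523)+0·(-48.315115)+3/4·(-156.193841)≈-252.527164; next y=7/10·93.254523+3/4·(-252.527164)≈-124.117208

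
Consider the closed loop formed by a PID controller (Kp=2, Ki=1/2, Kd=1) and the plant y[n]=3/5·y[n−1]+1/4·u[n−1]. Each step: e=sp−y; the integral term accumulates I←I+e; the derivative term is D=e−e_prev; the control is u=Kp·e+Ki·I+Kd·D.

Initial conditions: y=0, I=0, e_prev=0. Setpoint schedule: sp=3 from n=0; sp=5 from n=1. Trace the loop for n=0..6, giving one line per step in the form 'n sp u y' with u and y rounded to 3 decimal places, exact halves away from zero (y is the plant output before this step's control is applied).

(exact arithmetic carried between steps; '≈' marks a value shown rounded to 6 d.p. or computed from one; I and e_prev carry over from the previous line; the table rounds u and y to 3 d.p., halves away from zero)
n=0: y=0, sp=3, e=sp−y=3; I=3, D=e−e_prev=3; u=2·3+1/2·3+1·3=10.5; next y=3/5·0+1/4·10.5=2.625
n=1: y=2.625, sp=5, e=sp−y=2.375; I=5.375, D=e−e_prev=-0.625; u=2·2.375+1/2·5.375+1·(-0.625)=6.8125; next y=3/5·2.625+1/4·6.8125=3.278125
n=2: y=3.278125, sp=5, e=sp−y=1.721875; I=7.096875, D=e−e_prev=-0.653125; u=2·1.721875+1/2·7.096875+1·(-0.653125)≈6.339063; next y=3/5·3.278125+1/4·6.339063≈3.551641
n=3: y≈3.551641, sp=5, e=sp−y≈1.448359; I≈8.545234, D=e−e_prev≈-0.273516; u=2·1.448359+1/2·8.545234+1·(-0.273516)≈6.895820; next y=3/5·3.551641+1/4·6.895820≈3.854939
n=4: y≈3.854939, sp=5, e=sp−y≈1.145061; I≈9.690295, D=e−e_prev≈-0.303299; u=2·1.145061+1/2·9.690295+1·(-0.303299)≈6.831970; next y=3/5·3.854939+1/4·6.831970≈4.020956
n=5: y≈4.020956, sp=5, e=sp−y≈0.979044; I≈10.669339, D=e−e_prev≈-0.166017; u=2·0.979044+1/2·10.669339+1·(-0.166017)≈7.126741; next y=3/5·4.020956+1/4·7.126741≈4.194259
n=6: y≈4.194259, sp=5, e=sp−y≈0.805741; I≈11.475080, D=e−e_prev≈-0.173303; u=2·0.805741+1/2·11.475080+1·(-0.173303)≈7.175720; next y=3/5·4.194259+1/4·7.175720≈4.310485

0 3 10.500 0.000
1 5 6.813 2.625
2 5 6.339 3.278
3 5 6.896 3.552
4 5 6.832 3.855
5 5 7.127 4.021
6 5 7.176 4.194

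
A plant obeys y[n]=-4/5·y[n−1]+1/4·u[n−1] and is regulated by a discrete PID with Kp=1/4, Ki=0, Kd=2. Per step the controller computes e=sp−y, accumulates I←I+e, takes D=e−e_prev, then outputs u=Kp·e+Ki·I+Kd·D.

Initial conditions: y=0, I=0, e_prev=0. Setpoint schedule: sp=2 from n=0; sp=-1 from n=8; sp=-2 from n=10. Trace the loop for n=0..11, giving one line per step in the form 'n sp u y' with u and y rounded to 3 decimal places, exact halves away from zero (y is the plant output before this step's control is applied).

(exact arithmetic carried between steps; '≈' marks a value shown rounded to 6 d.p. or computed from one; I and e_prev carry over from the previous line; the table rounds u and y to 3 d.p., halves away from zero)
n=0: y=0, sp=2, e=sp−y=2; I=2, D=e−e_prev=2; u=1/4·2+0·2+2·2=4.5; next y=-4/5·0+1/4·4.5=1.125
n=1: y=1.125, sp=2, e=sp−y=0.875; I=2.875, D=e−e_prev=-1.125; u=1/4·0.875+0·2.875+2·(-1.125)=-2.03125; next y=-4/5·1.125+1/4·(-2.03125)≈-1.407813
n=2: y≈-1.407813, sp=2, e=sp−y≈3.407813; I≈6.282813, D=e−e_prev≈2.532813; u=1/4·3.407813+0·6.282813+2·2.532813≈5.917578; next y=-4/5·(-1.407813)+1/4·5.917578≈2.605645
n=3: y≈2.605645, sp=2, e=sp−y≈-0.605645; I≈5.677168, D=e−e_prev≈-4.013457; u=1/4·(-0.605645)+0·5.677168+2·(-4.013457)≈-8.178325; next y=-4/5·2.605645+1/4·(-8.178325)≈-4.129097
n=4: y≈-4.129097, sp=2, e=sp−y≈6.129097; I≈11.806265, D=e−e_prev≈6.734741; u=1/4·6.129097+0·11.806265+2·6.734741≈15.001757; next y=-4/5·(-4.129097)+1/4·15.001757≈7.053717
n=5: y≈7.053717, sp=2, e=sp−y≈-5.053717; I≈6.752548, D=e−e_prev≈-11.182814; u=1/4·(-5.053717)+0·6.752548+2·(-11.182814)≈-23.629057; next y=-4/5·7.053717+1/4·(-23.629057)≈-11.550238
n=6: y≈-11.550238, sp=2, e=sp−y≈13.550238; I≈20.302786, D=e−e_prev≈18.603954; u=1/4·13.550238+0·20.302786+2·18.603954≈40.595468; next y=-4/5·(-11.550238)+1/4·40.595468≈19.389057
n=7: y≈19.389057, sp=2, e=sp−y≈-17.389057; I≈2.913729, D=e−e_prev≈-30.939295; u=1/4·(-17.389057)+0·2.913729+2·(-30.939295)≈-66.225854; next y=-4/5·19.389057+1/4·(-66.225854)≈-32.067709
n=8: y≈-32.067709, sp=-1, e=sp−y≈31.067709; I≈33.981438, D=e−e_prev≈48.456766; u=1/4·31.067709+0·33.981438+2·48.456766≈104.680460; next y=-4/5·(-32.067709)+1/4·104.680460≈51.824282
n=9: y≈51.824282, sp=-1, e=sp−y≈-52.824282; I≈-18.842845, D=e−e_prev≈-83.891992; u=1/4·(-52.824282)+0·(-18.842845)+2·(-83.891992)≈-180.990054; next y=-4/5·51.824282+1/4·(-180.990054)≈-86.706939
n=10: y≈-86.706939, sp=-2, e=sp−y≈84.706939; I≈65.864095, D=e−e_prev≈137.531222; u=1/4·84.706939+0·65.864095+2·137.531222≈296.239179; next y=-4/5·(-86.706939)+1/4·296.239179≈143.425346
n=11: y≈143.425346, sp=-2, e=sp−y≈-145.425346; I≈-79.561251, D=e−e_prev≈-230.132286; u=1/4·(-145.425346)+0·(-79.561251)+2·(-230.132286)≈-496.620908; next y=-4/5·143.425346+1/4·(-496.620908)≈-238.895504

0 2 4.500 0.000
1 2 -2.031 1.125
2 2 5.918 -1.408
3 2 -8.178 2.606
4 2 15.002 -4.129
5 2 -23.629 7.054
6 2 40.595 -11.550
7 2 -66.226 19.389
8 -1 104.680 -32.068
9 -1 -180.990 51.824
10 -2 296.239 -86.707
11 -2 -496.621 143.425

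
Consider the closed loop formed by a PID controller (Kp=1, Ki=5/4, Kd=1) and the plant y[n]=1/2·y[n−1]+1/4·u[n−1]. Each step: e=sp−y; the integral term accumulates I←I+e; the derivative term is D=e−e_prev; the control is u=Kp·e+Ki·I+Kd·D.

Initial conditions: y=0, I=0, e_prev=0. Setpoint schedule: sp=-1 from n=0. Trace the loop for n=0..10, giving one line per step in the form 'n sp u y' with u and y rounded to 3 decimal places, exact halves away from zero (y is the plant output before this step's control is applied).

(exact arithmetic carried between steps; '≈' marks a value shown rounded to 6 d.p. or computed from one; I and e_prev carry over from the previous line; the table rounds u and y to 3 d.p., halves away from zero)
n=0: y=0, sp=-1, e=sp−y=-1; I=-1, D=e−e_prev=-1; u=1·(-1)+5/4·(-1)+1·(-1)=-3.25; next y=1/2·0+1/4·(-3.25)=-0.8125
n=1: y=-0.8125, sp=-1, e=sp−y=-0.1875; I=-1.1875, D=e−e_prev=0.8125; u=1·(-0.1875)+5/4·(-1.1875)+1·0.8125=-0.859375; next y=1/2·(-0.8125)+1/4·(-0.859375)≈-0.621094
n=2: y≈-0.621094, sp=-1, e=sp−y≈-0.378906; I≈-1.566406, D=e−e_prev≈-0.191406; u=1·(-0.378906)+5/4·(-1.566406)+1·(-0.191406)≈-2.528320; next y=1/2·(-0.621094)+1/4·(-2.528320)≈-0.942627
n=3: y≈-0.942627, sp=-1, e=sp−y≈-0.057373; I≈-1.623779, D=e−e_prev≈0.321533; u=1·(-0.057373)+5/4·(-1.623779)+1·0.321533≈-1.765564; next y=1/2·(-0.942627)+1/4·(-1.765564)≈-0.912704
n=4: y≈-0.912704, sp=-1, e=sp−y≈-0.087296; I≈-1.711075, D=e−e_prev≈-0.029922; u=1·(-0.087296)+5/4·(-1.711075)+1·(-0.029922)≈-2.256062; next y=1/2·(-0.912704)+1/4·(-2.256062)≈-1.020368
n=5: y≈-1.020368, sp=-1, e=sp−y≈0.020368; I≈-1.690707, D=e−e_prev≈0.107663; u=1·0.020368+5/4·(-1.690707)+1·0.107663≈-1.985353; next y=1/2·(-1.020368)+1/4·(-1.985353)≈-1.006522
n=6: y≈-1.006522, sp=-1, e=sp−y≈0.006522; I≈-1.684185, D=e−e_prev≈-0.013846; u=1·0.006522+5/4·(-1.684185)+1·(-0.013846)≈-2.112555; next y=1/2·(-1.006522)+1/4·(-2.112555)≈-1.031400
n=7: y≈-1.031400, sp=-1, e=sp−y≈0.031400; I≈-1.652785, D=e−e_prev≈0.024878; u=1·0.031400+5/4·(-1.652785)+1·0.024878≈-2.009704; next y=1/2·(-1.031400)+1/4·(-2.009704)≈-1.018126
n=8: y≈-1.018126, sp=-1, e=sp−y≈0.018126; I≈-1.634659, D=e−e_prev≈-0.013274; u=1·0.018126+5/4·(-1.634659)+1·(-0.013274)≈-2.038472; next y=1/2·(-1.018126)+1/4·(-2.038472)≈-1.018681
n=9: y≈-1.018681, sp=-1, e=sp−y≈0.018681; I≈-1.615978, D=e−e_prev≈0.000555; u=1·0.018681+5/4·(-1.615978)+1·0.000555≈-2.000737; next y=1/2·(-1.018681)+1/4·(-2.000737)≈-1.009525
n=10: y≈-1.009525, sp=-1, e=sp−y≈0.009525; I≈-1.606454, D=e−e_prev≈-0.009156; u=1·0.009525+5/4·(-1.606454)+1·(-0.009156)≈-2.007699; next y=1/2·(-1.009525)+1/4·(-2.007699)≈-1.006687

0 -1 -3.250 0.000
1 -1 -0.859 -0.813
2 -1 -2.528 -0.621
3 -1 -1.766 -0.943
4 -1 -2.256 -0.913
5 -1 -1.985 -1.020
6 -1 -2.113 -1.007
7 -1 -2.010 -1.031
8 -1 -2.038 -1.018
9 -1 -2.001 -1.019
10 -1 -2.008 -1.010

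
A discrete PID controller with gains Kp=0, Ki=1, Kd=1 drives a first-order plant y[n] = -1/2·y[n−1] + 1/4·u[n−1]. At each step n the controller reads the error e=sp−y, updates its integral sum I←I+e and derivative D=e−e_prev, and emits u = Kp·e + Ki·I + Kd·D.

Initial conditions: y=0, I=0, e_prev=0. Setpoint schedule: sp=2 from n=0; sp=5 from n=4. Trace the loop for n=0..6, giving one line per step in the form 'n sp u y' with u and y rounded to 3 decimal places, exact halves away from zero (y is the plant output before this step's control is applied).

(exact arithmetic carried between steps; '≈' marks a value shown rounded to 6 d.p. or computed from one; I and e_prev carry over from the previous line; the table rounds u and y to 3 d.p., halves away from zero)
n=0: y=0, sp=2, e=sp−y=2; I=2, D=e−e_prev=2; u=0·2+1·2+1·2=4; next y=-1/2·0+1/4·4=1
n=1: y=1, sp=2, e=sp−y=1; I=3, D=e−e_prev=-1; u=0·1+1·3+1·(-1)=2; next y=-1/2·1+1/4·2=0
n=2: y=0, sp=2, e=sp−y=2; I=5, D=e−e_prev=1; u=0·2+1·5+1·1=6; next y=-1/2·0+1/4·6=1.5
n=3: y=1.5, sp=2, e=sp−y=0.5; I=5.5, D=e−e_prev=-1.5; u=0·0.5+1·5.5+1·(-1.5)=4; next y=-1/2·1.5+1/4·4=0.25
n=4: y=0.25, sp=5, e=sp−y=4.75; I=10.25, D=e−e_prev=4.25; u=0·4.75+1·10.25+1·4.25=14.5; next y=-1/2·0.25+1/4·14.5=3.5
n=5: y=3.5, sp=5, e=sp−y=1.5; I=11.75, D=e−e_prev=-3.25; u=0·1.5+1·11.75+1·(-3.25)=8.5; next y=-1/2·3.5+1/4·8.5=0.375
n=6: y=0.375, sp=5, e=sp−y=4.625; I=16.375, D=e−e_prev=3.125; u=0·4.625+1·16.375+1·3.125=19.5; next y=-1/2·0.375+1/4·19.5=4.6875

0 2 4.000 0.000
1 2 2.000 1.000
2 2 6.000 0.000
3 2 4.000 1.500
4 5 14.500 0.250
5 5 8.500 3.500
6 5 19.500 0.375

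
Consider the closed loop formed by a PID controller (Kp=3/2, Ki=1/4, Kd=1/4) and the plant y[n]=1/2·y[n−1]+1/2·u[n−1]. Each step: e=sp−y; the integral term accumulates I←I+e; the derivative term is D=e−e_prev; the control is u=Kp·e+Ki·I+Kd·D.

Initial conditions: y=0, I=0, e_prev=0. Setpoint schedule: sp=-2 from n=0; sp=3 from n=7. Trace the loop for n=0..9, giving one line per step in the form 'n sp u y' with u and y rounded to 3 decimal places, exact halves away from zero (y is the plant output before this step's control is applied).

0 -2 -4.000 0.000
1 -2 0.000 -2.000
2 -2 -2.500 -1.000
3 -2 -1.000 -1.750
4 -2 -2.000 -1.375
5 -2 -1.438 -1.688
6 -2 -1.844 -1.563
7 3 8.359 -1.703
8 3 -1.813 3.328
9 3 4.504 0.758

(exact arithmetic carried between steps; '≈' marks a value shown rounded to 6 d.p. or computed from one; I and e_prev carry over from the previous line; the table rounds u and y to 3 d.p., halves away from zero)
n=0: y=0, sp=-2, e=sp−y=-2; I=-2, D=e−e_prev=-2; u=3/2·(-2)+1/4·(-2)+1/4·(-2)=-4; next y=1/2·0+1/2·(-4)=-2
n=1: y=-2, sp=-2, e=sp−y=0; I=-2, D=e−e_prev=2; u=3/2·0+1/4·(-2)+1/4·2=0; next y=1/2·(-2)+1/2·0=-1
n=2: y=-1, sp=-2, e=sp−y=-1; I=-3, D=e−e_prev=-1; u=3/2·(-1)+1/4·(-3)+1/4·(-1)=-2.5; next y=1/2·(-1)+1/2·(-2.5)=-1.75
n=3: y=-1.75, sp=-2, e=sp−y=-0.25; I=-3.25, D=e−e_prev=0.75; u=3/2·(-0.25)+1/4·(-3.25)+1/4·0.75=-1; next y=1/2·(-1.75)+1/2·(-1)=-1.375
n=4: y=-1.375, sp=-2, e=sp−y=-0.625; I=-3.875, D=e−e_prev=-0.375; u=3/2·(-0.625)+1/4·(-3.875)+1/4·(-0.375)=-2; next y=1/2·(-1.375)+1/2·(-2)=-1.6875
n=5: y=-1.6875, sp=-2, e=sp−y=-0.3125; I=-4.1875, D=e−e_prev=0.3125; u=3/2·(-0.3125)+1/4·(-4.1875)+1/4·0.3125=-1.4375; next y=1/2·(-1.6875)+1/2·(-1.4375)=-1.5625
n=6: y=-1.5625, sp=-2, e=sp−y=-0.4375; I=-4.625, D=e−e_prev=-0.125; u=3/2·(-0.4375)+1/4·(-4.625)+1/4·(-0.125)=-1.84375; next y=1/2·(-1.5625)+1/2·(-1.84375)=-1.703125
n=7: y=-1.703125, sp=3, e=sp−y=4.703125; I=0.078125, D=e−e_prev=5.140625; u=3/2·4.703125+1/4·0.078125+1/4·5.140625=8.359375; next y=1/2·(-1.703125)+1/2·8.359375=3.328125
n=8: y=3.328125, sp=3, e=sp−y=-0.328125; I=-0.25, D=e−e_prev=-5.03125; u=3/2·(-0.328125)+1/4·(-0.25)+1/4·(-5.03125)=-1.8125; next y=1/2·3.328125+1/2·(-1.8125)≈0.757813
n=9: y≈0.757813, sp=3, e=sp−y≈2.242188; I≈1.992188, D=e−e_prev≈2.570313; u=3/2·2.242188+1/4·1.992188+1/4·2.570313≈4.503906; next y=1/2·0.757813+1/2·4.503906≈2.630859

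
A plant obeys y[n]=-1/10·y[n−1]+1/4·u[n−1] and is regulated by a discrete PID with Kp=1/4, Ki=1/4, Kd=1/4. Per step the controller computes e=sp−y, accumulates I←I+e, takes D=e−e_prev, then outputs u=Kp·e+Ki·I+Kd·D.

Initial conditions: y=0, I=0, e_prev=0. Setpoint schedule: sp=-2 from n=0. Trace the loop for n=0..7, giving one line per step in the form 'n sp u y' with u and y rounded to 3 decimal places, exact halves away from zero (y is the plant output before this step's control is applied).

(exact arithmetic carried between steps; '≈' marks a value shown rounded to 6 d.p. or computed from one; I and e_prev carry over from the previous line; the table rounds u and y to 3 d.p., halves away from zero)
n=0: y=0, sp=-2, e=sp−y=-2; I=-2, D=e−e_prev=-2; u=1/4·(-2)+1/4·(-2)+1/4·(-2)=-1.5; next y=-1/10·0+1/4·(-1.5)=-0.375
n=1: y=-0.375, sp=-2, e=sp−y=-1.625; I=-3.625, D=e−e_prev=0.375; u=1/4·(-1.625)+1/4·(-3.625)+1/4·0.375=-1.21875; next y=-1/10·(-0.375)+1/4·(-1.21875)≈-0.267188
n=2: y≈-0.267188, sp=-2, e=sp−y≈-1.732813; I≈-5.357813, D=e−e_prev≈-0.107813; u=1/4·(-1.732813)+1/4·(-5.357813)+1/4·(-0.107813)≈-1.799609; next y=-1/10·(-0.267188)+1/4·(-1.799609)≈-0.423184
n=3: y≈-0.423184, sp=-2, e=sp−y≈-1.576816; I≈-6.934629, D=e−e_prev≈0.155996; u=1/4·(-1.576816)+1/4·(-6.934629)+1/4·0.155996≈-2.088862; next y=-1/10·(-0.423184)+1/4·(-2.088862)≈-0.479897
n=4: y≈-0.479897, sp=-2, e=sp−y≈-1.520103; I≈-8.454732, D=e−e_prev≈0.056714; u=1/4·(-1.520103)+1/4·(-8.454732)+1/4·0.056714≈-2.479530; next y=-1/10·(-0.479897)+1/4·(-2.479530)≈-0.571893
n=5: y≈-0.571893, sp=-2, e=sp−y≈-1.428107; I≈-9.882839, D=e−e_prev≈0.091996; u=1/4·(-1.428107)+1/4·(-9.882839)+1/4·0.091996≈-2.804738; next y=-1/10·(-0.571893)+1/4·(-2.804738)≈-0.643995
n=6: y≈-0.643995, sp=-2, e=sp−y≈-1.356005; I≈-11.238844, D=e−e_prev≈0.072102; u=1/4·(-1.356005)+1/4·(-11.238844)+1/4·0.072102≈-3.130687; next y=-1/10·(-0.643995)+1/4·(-3.130687)≈-0.718272
n=7: y≈-0.718272, sp=-2, e=sp−y≈-1.281728; I≈-12.520572, D=e−e_prev≈0.074277; u=1/4·(-1.281728)+1/4·(-12.520572)+1/4·0.074277≈-3.432006; next y=-1/10·(-0.718272)+1/4·(-3.432006)≈-0.786174

0 -2 -1.500 0.000
1 -2 -1.219 -0.375
2 -2 -1.800 -0.267
3 -2 -2.089 -0.423
4 -2 -2.480 -0.480
5 -2 -2.805 -0.572
6 -2 -3.131 -0.644
7 -2 -3.432 -0.718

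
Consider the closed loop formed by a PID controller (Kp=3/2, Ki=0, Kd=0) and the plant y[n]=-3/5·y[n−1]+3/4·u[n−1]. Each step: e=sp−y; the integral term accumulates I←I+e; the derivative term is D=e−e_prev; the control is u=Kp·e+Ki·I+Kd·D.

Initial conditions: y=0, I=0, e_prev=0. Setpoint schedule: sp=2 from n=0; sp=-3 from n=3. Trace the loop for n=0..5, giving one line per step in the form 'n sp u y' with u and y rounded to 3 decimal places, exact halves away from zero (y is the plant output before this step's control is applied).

0 2 3.000 0.000
1 2 -0.375 2.250
2 2 5.447 -1.631
3 -3 -12.096 5.064
4 -3 13.665 -12.110
5 -3 -30.773 17.515

(exact arithmetic carried between steps; '≈' marks a value shown rounded to 6 d.p. or computed from one; I and e_prev carry over from the previous line; the table rounds u and y to 3 d.p., halves away from zero)
n=0: y=0, sp=2, e=sp−y=2; I=2, D=e−e_prev=2; u=3/2·2+0·2+0·2=3; next y=-3/5·0+3/4·3=2.25
n=1: y=2.25, sp=2, e=sp−y=-0.25; I=1.75, D=e−e_prev=-2.25; u=3/2·(-0.25)+0·1.75+0·(-2.25)=-0.375; next y=-3/5·2.25+3/4·(-0.375)=-1.63125
n=2: y=-1.63125, sp=2, e=sp−y=3.63125; I=5.38125, D=e−e_prev=3.88125; u=3/2·3.63125+0·5.38125+0·3.88125=5.446875; next y=-3/5·(-1.63125)+3/4·5.446875≈5.063906
n=3: y≈5.063906, sp=-3, e=sp−y≈-8.063906; I≈-2.682656, D=e−e_prev≈-11.695156; u=3/2·(-8.063906)+0·(-2.682656)+0·(-11.695156)≈-12.095859; next y=-3/5·5.063906+3/4·(-12.095859)≈-12.110238
n=4: y≈-12.110238, sp=-3, e=sp−y≈9.110238; I≈6.427582, D=e−e_prev≈17.174145; u=3/2·9.110238+0·6.427582+0·17.174145≈13.665357; next y=-3/5·(-12.110238)+3/4·13.665357≈17.515161
n=5: y≈17.515161, sp=-3, e=sp−y≈-20.515161; I≈-14.087579, D=e−e_prev≈-29.625399; u=3/2·(-20.515161)+0·(-14.087579)+0·(-29.625399)≈-30.772742; next y=-3/5·17.515161+3/4·(-30.772742)≈-33.588653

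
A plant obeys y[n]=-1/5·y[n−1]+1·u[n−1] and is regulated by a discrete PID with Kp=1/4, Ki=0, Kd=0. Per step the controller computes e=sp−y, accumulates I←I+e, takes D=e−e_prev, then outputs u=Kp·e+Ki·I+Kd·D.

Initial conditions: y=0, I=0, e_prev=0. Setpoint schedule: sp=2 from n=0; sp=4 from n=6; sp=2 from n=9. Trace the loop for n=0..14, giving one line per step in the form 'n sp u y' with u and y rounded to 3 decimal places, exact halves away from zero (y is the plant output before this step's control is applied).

(exact arithmetic carried between steps; '≈' marks a value shown rounded to 6 d.p. or computed from one; I and e_prev carry over from the previous line; the table rounds u and y to 3 d.p., halves away from zero)
n=0: y=0, sp=2, e=sp−y=2; I=2, D=e−e_prev=2; u=1/4·2+0·2+0·2=0.5; next y=-1/5·0+1·0.5=0.5
n=1: y=0.5, sp=2, e=sp−y=1.5; I=3.5, D=e−e_prev=-0.5; u=1/4·1.5+0·3.5+0·(-0.5)=0.375; next y=-1/5·0.5+1·0.375=0.275
n=2: y=0.275, sp=2, e=sp−y=1.725; I=5.225, D=e−e_prev=0.225; u=1/4·1.725+0·5.225+0·0.225=0.43125; next y=-1/5·0.275+1·0.43125=0.37625
n=3: y=0.37625, sp=2, e=sp−y=1.62375; I=6.84875, D=e−e_prev=-0.10125; u=1/4·1.62375+0·6.84875+0·(-0.10125)≈0.405938; next y=-1/5·0.37625+1·0.405938≈0.330688
n=4: y≈0.330688, sp=2, e=sp−y≈1.669313; I≈8.518063, D=e−e_prev≈0.045563; u=1/4·1.669313+0·8.518063+0·0.045563≈0.417328; next y=-1/5·0.330688+1·0.417328≈0.351191
n=5: y≈0.351191, sp=2, e=sp−y≈1.648809; I≈10.166872, D=e−e_prev≈-0.020503; u=1/4·1.648809+0·10.166872+0·(-0.020503)≈0.412202; next y=-1/5·0.351191+1·0.412202≈0.341964
n=6: y≈0.341964, sp=4, e=sp−y≈3.658036; I≈13.824908, D=e−e_prev≈2.009226; u=1/4·3.658036+0·13.824908+0·2.009226≈0.914509; next y=-1/5·0.341964+1·0.914509≈0.846116
n=7: y≈0.846116, sp=4, e=sp−y≈3.153884; I≈16.978792, D=e−e_prev≈-0.504152; u=1/4·3.153884+0·16.978792+0·(-0.504152)≈0.788471; next y=-1/5·0.846116+1·0.788471≈0.619248
n=8: y≈0.619248, sp=4, e=sp−y≈3.380752; I≈20.359544, D=e−e_prev≈0.226868; u=1/4·3.380752+0·20.359544+0·0.226868≈0.845188; next y=-1/5·0.619248+1·0.845188≈0.721339
n=9: y≈0.721339, sp=2, e=sp−y≈1.278661; I≈21.638205, D=e−e_prev≈-2.102091; u=1/4·1.278661+0·21.638205+0·(-2.102091)≈0.319665; next y=-1/5·0.721339+1·0.319665≈0.175398
n=10: y≈0.175398, sp=2, e=sp−y≈1.824602; I≈23.462808, D=e−e_prev≈0.545941; u=1/4·1.824602+0·23.462808+0·0.545941≈0.456151; next y=-1/5·0.175398+1·0.456151≈0.421071
n=11: y≈0.421071, sp=2, e=sp−y≈1.578929; I≈25.041737, D=e−e_prev≈-0.245673; u=1/4·1.578929+0·25.041737+0·(-0.245673)≈0.394732; next y=-1/5·0.421071+1·0.394732≈0.310518
n=12: y≈0.310518, sp=2, e=sp−y≈1.689482; I≈26.731219, D=e−e_prev≈0.110553; u=1/4·1.689482+0·26.731219+0·0.110553≈0.422370; next y=-1/5·0.310518+1·0.422370≈0.360267
n=13: y≈0.360267, sp=2, e=sp−y≈1.639733; I≈28.370952, D=e−e_prev≈-0.049749; u=1/4·1.639733+0·28.370952+0·(-0.049749)≈0.409933; next y=-1/5·0.360267+1·0.409933≈0.337880
n=14: y≈0.337880, sp=2, e=sp−y≈1.662120; I≈30.033072, D=e−e_prev≈0.022387; u=1/4·1.662120+0·30.033072+0·0.022387≈0.415530; next y=-1/5·0.337880+1·0.415530≈0.347954

0 2 0.500 0.000
1 2 0.375 0.500
2 2 0.431 0.275
3 2 0.406 0.376
4 2 0.417 0.331
5 2 0.412 0.351
6 4 0.915 0.342
7 4 0.788 0.846
8 4 0.845 0.619
9 2 0.320 0.721
10 2 0.456 0.175
11 2 0.395 0.421
12 2 0.422 0.311
13 2 0.410 0.360
14 2 0.416 0.338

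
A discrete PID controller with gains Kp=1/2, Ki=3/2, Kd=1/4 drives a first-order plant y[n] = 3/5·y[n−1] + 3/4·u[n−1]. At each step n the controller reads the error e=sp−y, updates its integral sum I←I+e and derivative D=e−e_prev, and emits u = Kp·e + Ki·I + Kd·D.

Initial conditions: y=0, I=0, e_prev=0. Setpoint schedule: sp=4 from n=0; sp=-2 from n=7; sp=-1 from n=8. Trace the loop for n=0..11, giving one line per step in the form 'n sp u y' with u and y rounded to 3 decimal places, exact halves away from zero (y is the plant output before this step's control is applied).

(exact arithmetic carried between steps; '≈' marks a value shown rounded to 6 d.p. or computed from one; I and e_prev carry over from the previous line; the table rounds u and y to 3 d.p., halves away from zero)
n=0: y=0, sp=4, e=sp−y=4; I=4, D=e−e_prev=4; u=1/2·4+3/2·4+1/4·4=9; next y=3/5·0+3/4·9=6.75
n=1: y=6.75, sp=4, e=sp−y=-2.75; I=1.25, D=e−e_prev=-6.75; u=1/2·(-2.75)+3/2·1.25+1/4·(-6.75)=-1.1875; next y=3/5·6.75+3/4·(-1.1875)=3.159375
n=2: y=3.159375, sp=4, e=sp−y=0.840625; I=2.090625, D=e−e_prev=3.590625; u=1/2·0.840625+3/2·2.090625+1/4·3.590625≈4.453906; next y=3/5·3.159375+3/4·4.453906≈5.236055
n=3: y≈5.236055, sp=4, e=sp−y≈-1.236055; I≈0.854570, D=e−e_prev≈-2.076680; u=1/2·(-1.236055)+3/2·0.854570+1/4·(-2.076680)≈0.144658; next y=3/5·5.236055+3/4·0.144658≈3.250126
n=4: y≈3.250126, sp=4, e=sp−y≈0.749874; I≈1.604444, D=e−e_prev≈1.985928; u=1/2·0.749874+3/2·1.604444+1/4·1.985928≈3.278085; next y=3/5·3.250126+3/4·3.278085≈4.408639
n=5: y≈4.408639, sp=4, e=sp−y≈-0.408639; I≈1.195805, D=e−e_prev≈-1.158513; u=1/2·(-0.408639)+3/2·1.195805+1/4·(-1.158513)≈1.299759; next y=3/5·4.408639+3/4·1.299759≈3.620003
n=6: y≈3.620003, sp=4, e=sp−y≈0.379997; I≈1.575802, D=e−e_prev≈0.788637; u=1/2·0.379997+3/2·1.575802+1/4·0.788637≈2.750860; next y=3/5·3.620003+3/4·2.750860≈4.235147
n=7: y≈4.235147, sp=-2, e=sp−y≈-6.235147; I≈-4.659345, D=e−e_prev≈-6.615144; u=1/2·(-6.235147)+3/2·(-4.659345)+1/4·(-6.615144)≈-11.760377; next y=3/5·4.235147+3/4·(-11.760377)≈-6.279195
n=8: y≈-6.279195, sp=-1, e=sp−y≈5.279195; I≈0.619850, D=e−e_prev≈11.514342; u=1/2·5.279195+3/2·0.619850+1/4·11.514342≈6.447957; next y=3/5·(-6.279195)+3/4·6.447957≈1.068451
n=9: y≈1.068451, sp=-1, e=sp−y≈-2.068451; I≈-1.448601, D=e−e_prev≈-7.347646; u=1/2·(-2.068451)+3/2·(-1.448601)+1/4·(-7.347646)≈-5.044039; next y=3/5·1.068451+3/4·(-5.044039)≈-3.141959
n=10: y≈-3.141959, sp=-1, e=sp−y≈2.141959; I≈0.693357, D=e−e_prev≈4.210410; u=1/2·2.141959+3/2·0.693357+1/4·4.210410≈3.163618; next y=3/5·(-3.141959)+3/4·3.163618≈0.487538
n=11: y≈0.487538, sp=-1, e=sp−y≈-1.487538; I≈-0.794181, D=e−e_prev≈-3.629497; u=1/2·(-1.487538)+3/2·(-0.794181)+1/4·(-3.629497)≈-2.842414; next y=3/5·0.487538+3/4·(-2.842414)≈-1.839288

0 4 9.000 0.000
1 4 -1.188 6.750
2 4 4.454 3.159
3 4 0.145 5.236
4 4 3.278 3.250
5 4 1.300 4.409
6 4 2.751 3.620
7 -2 -11.760 4.235
8 -1 6.448 -6.279
9 -1 -5.044 1.068
10 -1 3.164 -3.142
11 -1 -2.842 0.488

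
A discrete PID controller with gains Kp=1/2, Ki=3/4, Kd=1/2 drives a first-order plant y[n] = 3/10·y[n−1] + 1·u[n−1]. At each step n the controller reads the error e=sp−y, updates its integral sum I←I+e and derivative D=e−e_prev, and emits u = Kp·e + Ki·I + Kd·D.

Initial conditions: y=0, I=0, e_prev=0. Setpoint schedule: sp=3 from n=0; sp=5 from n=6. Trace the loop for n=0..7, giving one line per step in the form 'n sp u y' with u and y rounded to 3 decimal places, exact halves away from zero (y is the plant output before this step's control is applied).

0 3 5.250 0.000
1 3 -3.188 5.250
2 3 9.759 -1.613
3 3 -9.267 9.276
4 3 19.050 -6.484
5 3 -22.997 17.105
6 5 42.917 -17.866
7 5 -55.409 37.557

(exact arithmetic carried between steps; '≈' marks a value shown rounded to 6 d.p. or computed from one; I and e_prev carry over from the previous line; the table rounds u and y to 3 d.p., halves away from zero)
n=0: y=0, sp=3, e=sp−y=3; I=3, D=e−e_prev=3; u=1/2·3+3/4·3+1/2·3=5.25; next y=3/10·0+1·5.25=5.25
n=1: y=5.25, sp=3, e=sp−y=-2.25; I=0.75, D=e−e_prev=-5.25; u=1/2·(-2.25)+3/4·0.75+1/2·(-5.25)=-3.1875; next y=3/10·5.25+1·(-3.1875)=-1.6125
n=2: y=-1.6125, sp=3, e=sp−y=4.6125; I=5.3625, D=e−e_prev=6.8625; u=1/2·4.6125+3/4·5.3625+1/2·6.8625=9.759375; next y=3/10·(-1.6125)+1·9.759375=9.275625
n=3: y=9.275625, sp=3, e=sp−y=-6.275625; I=-0.913125, D=e−e_prev=-10.888125; u=1/2·(-6.275625)+3/4·(-0.913125)+1/2·(-10.888125)≈-9.266719; next y=3/10·9.275625+1·(-9.266719)≈-6.484031
n=4: y≈-6.484031, sp=3, e=sp−y≈9.484031; I≈8.570906, D=e−e_prev≈15.759656; u=1/2·9.484031+3/4·8.570906+1/2·15.759656≈19.050023; next y=3/10·(-6.484031)+1·19.050023≈17.104814
n=5: y≈17.104814, sp=3, e=sp−y≈-14.104814; I≈-5.533908, D=e−e_prev≈-23.588845; u=1/2·(-14.104814)+3/4·(-5.533908)+1/2·(-23.588845)≈-22.997261; next y=3/10·17.104814+1·(-22.997261)≈-17.865816
n=6: y≈-17.865816, sp=5, e=sp−y≈22.865816; I≈17.331909, D=e−e_prev≈36.970630; u=1/2·22.865816+3/4·17.331909+1/2·36.970630≈42.917155; next y=3/10·(-17.865816)+1·42.917155≈37.557410
n=7: y≈37.557410, sp=5, e=sp−y≈-32.557410; I≈-15.225501, D=e−e_prev≈-55.423226; u=1/2·(-32.557410)+3/4·(-15.225501)+1/2·(-55.423226)≈-55.409444; next y=3/10·37.557410+1·(-55.409444)≈-44.142221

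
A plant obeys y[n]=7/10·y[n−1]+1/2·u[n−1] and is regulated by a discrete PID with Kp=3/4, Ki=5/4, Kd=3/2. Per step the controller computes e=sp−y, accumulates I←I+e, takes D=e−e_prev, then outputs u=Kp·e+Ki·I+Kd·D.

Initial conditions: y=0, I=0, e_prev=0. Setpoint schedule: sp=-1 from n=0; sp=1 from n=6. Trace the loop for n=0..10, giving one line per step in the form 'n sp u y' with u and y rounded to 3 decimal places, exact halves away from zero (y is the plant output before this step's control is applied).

0 -1 -3.500 0.000
1 -1 2.875 -1.750
2 -1 -5.681 0.213
3 -1 5.912 -2.692
4 -1 -9.502 1.072
5 -1 11.308 -4.001
6 1 -9.540 2.853
7 1 15.115 -2.773
8 1 -17.971 5.617
9 1 26.189 -5.054
10 1 -33.387 9.557

(exact arithmetic carried between steps; '≈' marks a value shown rounded to 6 d.p. or computed from one; I and e_prev carry over from the previous line; the table rounds u and y to 3 d.p., halves away from zero)
n=0: y=0, sp=-1, e=sp−y=-1; I=-1, D=e−e_prev=-1; u=3/4·(-1)+5/4·(-1)+3/2·(-1)=-3.5; next y=7/10·0+1/2·(-3.5)=-1.75
n=1: y=-1.75, sp=-1, e=sp−y=0.75; I=-0.25, D=e−e_prev=1.75; u=3/4·0.75+5/4·(-0.25)+3/2·1.75=2.875; next y=7/10·(-1.75)+1/2·2.875=0.2125
n=2: y=0.2125, sp=-1, e=sp−y=-1.2125; I=-1.4625, D=e−e_prev=-1.9625; u=3/4·(-1.2125)+5/4·(-1.4625)+3/2·(-1.9625)=-5.68125; next y=7/10·0.2125+1/2·(-5.68125)=-2.691875
n=3: y=-2.691875, sp=-1, e=sp−y=1.691875; I=0.229375, D=e−e_prev=2.904375; u=3/4·1.691875+5/4·0.229375+3/2·2.904375≈5.912188; next y=7/10·(-2.691875)+1/2·5.912188≈1.071781
n=4: y≈1.071781, sp=-1, e=sp−y≈-2.071781; I≈-1.842406, D=e−e_prev≈-3.763656; u=3/4·(-2.071781)+5/4·(-1.842406)+3/2·(-3.763656)≈-9.502328; next y=7/10·1.071781+1/2·(-9.502328)≈-4.000917
n=5: y≈-4.000917, sp=-1, e=sp−y≈3.000917; I≈1.158511, D=e−e_prev≈5.072698; u=3/4·3.000917+5/4·1.158511+3/2·5.072698≈11.307874; next y=7/10·(-4.000917)+1/2·11.307874≈2.853295
n=6: y≈2.853295, sp=1, e=sp−y≈-1.853295; I≈-0.694784, D=e−e_prev≈-4.854212; u=3/4·(-1.853295)+5/4·(-0.694784)+3/2·(-4.854212)≈-9.539770; next y=7/10·2.853295+1/2·(-9.539770)≈-2.772578
n=7: y≈-2.772578, sp=1, e=sp−y≈3.772578; I≈3.077794, D=e−e_prev≈5.625873; u=3/4·3.772578+5/4·3.077794+3/2·5.625873≈15.115487; next y=7/10·(-2.772578)+1/2·15.115487≈5.616939
n=8: y≈5.616939, sp=1, e=sp−y≈-4.616939; I≈-1.539144, D=e−e_prev≈-8.389517; u=3/4·(-4.616939)+5/4·(-1.539144)+3/2·(-8.389517)≈-17.970910; next y=7/10·5.616939+1/2·(-17.970910)≈-5.053598
n=9: y≈-5.053598, sp=1, e=sp−y≈6.053598; I≈4.514454, D=e−e_prev≈10.670536; u=3/4·6.053598+5/4·4.514454+3/2·10.670536≈26.189070; next y=7/10·(-5.053598)+1/2·26.189070≈9.557016
n=10: y≈9.557016, sp=1, e=sp−y≈-8.557016; I≈-4.042563, D=e−e_prev≈-14.610614; u=3/4·(-8.557016)+5/4·(-4.042563)+3/2·(-14.610614)≈-33.386887; next y=7/10·9.557016+1/2·(-33.386887)≈-10.003532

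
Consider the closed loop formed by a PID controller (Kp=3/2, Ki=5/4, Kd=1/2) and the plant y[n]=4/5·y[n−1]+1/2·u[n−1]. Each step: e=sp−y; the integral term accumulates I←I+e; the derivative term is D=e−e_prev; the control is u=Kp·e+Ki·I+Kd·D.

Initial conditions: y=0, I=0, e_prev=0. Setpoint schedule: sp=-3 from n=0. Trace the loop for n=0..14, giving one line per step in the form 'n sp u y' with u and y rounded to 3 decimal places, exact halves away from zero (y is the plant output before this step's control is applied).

(exact arithmetic carried between steps; '≈' marks a value shown rounded to 6 d.p. or computed from one; I and e_prev carry over from the previous line; the table rounds u and y to 3 d.p., halves away from zero)
n=0: y=0, sp=-3, e=sp−y=-3; I=-3, D=e−e_prev=-3; u=3/2·(-3)+5/4·(-3)+1/2·(-3)=-9.75; next y=4/5·0+1/2·(-9.75)=-4.875
n=1: y=-4.875, sp=-3, e=sp−y=1.875; I=-1.125, D=e−e_prev=4.875; u=3/2·1.875+5/4·(-1.125)+1/2·4.875=3.84375; next y=4/5·(-4.875)+1/2·3.84375=-1.978125
n=2: y=-1.978125, sp=-3, e=sp−y=-1.021875; I=-2.146875, D=e−e_prev=-2.896875; u=3/2·(-1.021875)+5/4·(-2.146875)+1/2·(-2.896875)≈-5.664844; next y=4/5·(-1.978125)+1/2·(-5.664844)≈-4.414922
n=3: y≈-4.414922, sp=-3, e=sp−y≈1.414922; I≈-0.731953, D=e−e_prev≈2.436797; u=3/2·1.414922+5/4·(-0.731953)+1/2·2.436797≈2.425840; next y=4/5·(-4.414922)+1/2·2.425840≈-2.319018
n=4: y≈-2.319018, sp=-3, e=sp−y≈-0.680982; I≈-1.412936, D=e−e_prev≈-2.095904; u=3/2·(-0.680982)+5/4·(-1.412936)+1/2·(-2.095904)≈-3.835595; next y=4/5·(-2.319018)+1/2·(-3.835595)≈-3.773012
n=5: y≈-3.773012, sp=-3, e=sp−y≈0.773012; I≈-0.639924, D=e−e_prev≈1.453994; u=3/2·0.773012+5/4·(-0.639924)+1/2·1.453994≈1.086610; next y=4/5·(-3.773012)+1/2·1.086610≈-2.475104
n=6: y≈-2.475104, sp=-3, e=sp−y≈-0.524896; I≈-1.164819, D=e−e_prev≈-1.297907; u=3/2·(-0.524896)+5/4·(-1.164819)+1/2·(-1.297907)≈-2.892321; next y=4/5·(-2.475104)+1/2·(-2.892321)≈-3.426244
n=7: y≈-3.426244, sp=-3, e=sp−y≈0.426244; I≈-0.738575, D=e−e_prev≈0.951140; u=3/2·0.426244+5/4·(-0.738575)+1/2·0.951140≈0.191717; next y=4/5·(-3.426244)+1/2·0.191717≈-2.645137
n=8: y≈-2.645137, sp=-3, e=sp−y≈-0.354863; I≈-1.093438, D=e−e_prev≈-0.781107; u=3/2·(-0.354863)+5/4·(-1.093438)+1/2·(-0.781107)≈-2.289646; next y=4/5·(-2.645137)+1/2·(-2.289646)≈-3.260933
n=9: y≈-3.260933, sp=-3, e=sp−y≈0.260933; I≈-0.832506, D=e−e_prev≈0.615796; u=3/2·0.260933+5/4·(-0.832506)+1/2·0.615796≈-0.341335; next y=4/5·(-3.260933)+1/2·(-0.341335)≈-2.779414
n=10: y≈-2.779414, sp=-3, e=sp−y≈-0.220586; I≈-1.053092, D=e−e_prev≈-0.481519; u=3/2·(-0.220586)+5/4·(-1.053092)+1/2·(-0.481519)≈-1.888004; next y=4/5·(-2.779414)+1/2·(-1.888004)≈-3.167533
n=11: y≈-3.167533, sp=-3, e=sp−y≈0.167533; I≈-0.885559, D=e−e_prev≈0.388119; u=3/2·0.167533+5/4·(-0.885559)+1/2·0.388119≈-0.661590; next y=4/5·(-3.167533)+1/2·(-0.661590)≈-2.864821
n=12: y≈-2.864821, sp=-3, e=sp−y≈-0.135179; I≈-1.020738, D=e−e_prev≈-0.302712; u=3/2·(-0.135179)+5/4·(-1.020738)+1/2·(-0.302712)≈-1.630046; next y=4/5·(-2.864821)+1/2·(-1.630046)≈-3.106880
n=13: y≈-3.106880, sp=-3, e=sp−y≈0.106880; I≈-0.913858, D=e−e_prev≈0.242059; u=3/2·0.106880+5/4·(-0.913858)+1/2·0.242059≈-0.860973; next y=4/5·(-3.106880)+1/2·(-0.860973)≈-2.915990
n=14: y≈-2.915990, sp=-3, e=sp−y≈-0.084010; I≈-0.997867, D=e−e_prev≈-0.190890; u=3/2·(-0.084010)+5/4·(-0.997867)+1/2·(-0.190890)≈-1.468793; next y=4/5·(-2.915990)+1/2·(-1.468793)≈-3.067189

0 -3 -9.750 0.000
1 -3 3.844 -4.875
2 -3 -5.665 -1.978
3 -3 2.426 -4.415
4 -3 -3.836 -2.319
5 -3 1.087 -3.773
6 -3 -2.892 -2.475
7 -3 0.192 -3.426
8 -3 -2.290 -2.645
9 -3 -0.341 -3.261
10 -3 -1.888 -2.779
11 -3 -0.662 -3.168
12 -3 -1.630 -2.865
13 -3 -0.861 -3.107
14 -3 -1.469 -2.916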